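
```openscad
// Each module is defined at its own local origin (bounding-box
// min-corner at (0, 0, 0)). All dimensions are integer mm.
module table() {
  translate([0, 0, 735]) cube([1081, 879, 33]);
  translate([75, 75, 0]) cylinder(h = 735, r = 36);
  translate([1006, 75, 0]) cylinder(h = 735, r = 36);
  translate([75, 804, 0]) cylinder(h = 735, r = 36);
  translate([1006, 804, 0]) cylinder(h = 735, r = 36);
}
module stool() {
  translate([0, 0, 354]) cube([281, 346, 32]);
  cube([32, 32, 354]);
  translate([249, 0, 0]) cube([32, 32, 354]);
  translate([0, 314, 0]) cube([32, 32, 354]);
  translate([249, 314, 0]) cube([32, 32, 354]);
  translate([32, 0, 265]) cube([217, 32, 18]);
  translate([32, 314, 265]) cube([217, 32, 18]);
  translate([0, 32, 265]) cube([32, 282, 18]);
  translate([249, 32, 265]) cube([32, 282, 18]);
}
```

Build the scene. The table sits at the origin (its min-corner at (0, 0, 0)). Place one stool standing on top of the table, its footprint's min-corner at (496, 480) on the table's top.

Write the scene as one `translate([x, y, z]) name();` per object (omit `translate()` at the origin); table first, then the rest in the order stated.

table();
translate([496, 480, 768]) stool();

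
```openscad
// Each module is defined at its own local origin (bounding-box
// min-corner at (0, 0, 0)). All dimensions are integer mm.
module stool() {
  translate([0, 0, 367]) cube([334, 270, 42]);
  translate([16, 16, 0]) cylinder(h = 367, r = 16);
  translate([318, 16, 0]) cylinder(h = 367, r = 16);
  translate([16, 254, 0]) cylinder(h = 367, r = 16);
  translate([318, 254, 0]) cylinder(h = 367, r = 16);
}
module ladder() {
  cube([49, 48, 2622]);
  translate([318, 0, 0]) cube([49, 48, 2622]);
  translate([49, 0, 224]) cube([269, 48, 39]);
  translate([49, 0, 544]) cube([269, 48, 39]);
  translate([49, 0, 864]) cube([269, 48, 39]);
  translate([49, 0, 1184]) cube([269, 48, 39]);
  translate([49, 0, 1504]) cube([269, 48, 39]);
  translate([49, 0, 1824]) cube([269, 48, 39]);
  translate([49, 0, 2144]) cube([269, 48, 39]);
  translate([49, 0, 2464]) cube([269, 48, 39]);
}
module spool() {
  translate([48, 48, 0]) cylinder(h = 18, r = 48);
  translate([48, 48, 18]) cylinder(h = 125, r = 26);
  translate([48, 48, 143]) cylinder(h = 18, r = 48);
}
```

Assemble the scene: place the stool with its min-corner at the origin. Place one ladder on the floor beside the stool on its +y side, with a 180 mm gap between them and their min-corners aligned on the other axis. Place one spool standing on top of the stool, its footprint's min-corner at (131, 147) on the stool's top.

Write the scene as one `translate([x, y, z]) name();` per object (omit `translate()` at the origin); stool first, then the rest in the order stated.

stool();
translate([0, 450, 0]) ladder();
translate([131, 147, 409]) spool();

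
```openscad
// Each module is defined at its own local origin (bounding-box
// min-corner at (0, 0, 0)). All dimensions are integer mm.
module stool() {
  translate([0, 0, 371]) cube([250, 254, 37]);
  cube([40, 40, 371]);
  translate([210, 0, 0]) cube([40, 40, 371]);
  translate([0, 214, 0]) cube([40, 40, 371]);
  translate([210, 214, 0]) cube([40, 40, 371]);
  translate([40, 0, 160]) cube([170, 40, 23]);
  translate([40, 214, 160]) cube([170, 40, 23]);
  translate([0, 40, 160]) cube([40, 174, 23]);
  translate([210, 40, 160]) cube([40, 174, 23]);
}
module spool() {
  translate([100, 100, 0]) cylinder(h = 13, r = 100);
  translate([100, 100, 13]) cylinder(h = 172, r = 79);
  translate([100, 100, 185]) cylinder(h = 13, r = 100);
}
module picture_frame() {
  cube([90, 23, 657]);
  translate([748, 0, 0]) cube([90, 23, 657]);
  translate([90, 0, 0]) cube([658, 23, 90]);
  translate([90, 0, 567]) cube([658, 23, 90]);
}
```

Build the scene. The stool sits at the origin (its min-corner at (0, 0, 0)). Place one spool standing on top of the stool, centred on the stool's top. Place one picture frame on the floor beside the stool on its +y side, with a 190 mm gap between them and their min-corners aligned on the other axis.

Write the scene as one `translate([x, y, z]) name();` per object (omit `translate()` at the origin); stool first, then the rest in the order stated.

stool();
translate([25, 27, 408]) spool();
translate([0, 444, 0]) picture_frame();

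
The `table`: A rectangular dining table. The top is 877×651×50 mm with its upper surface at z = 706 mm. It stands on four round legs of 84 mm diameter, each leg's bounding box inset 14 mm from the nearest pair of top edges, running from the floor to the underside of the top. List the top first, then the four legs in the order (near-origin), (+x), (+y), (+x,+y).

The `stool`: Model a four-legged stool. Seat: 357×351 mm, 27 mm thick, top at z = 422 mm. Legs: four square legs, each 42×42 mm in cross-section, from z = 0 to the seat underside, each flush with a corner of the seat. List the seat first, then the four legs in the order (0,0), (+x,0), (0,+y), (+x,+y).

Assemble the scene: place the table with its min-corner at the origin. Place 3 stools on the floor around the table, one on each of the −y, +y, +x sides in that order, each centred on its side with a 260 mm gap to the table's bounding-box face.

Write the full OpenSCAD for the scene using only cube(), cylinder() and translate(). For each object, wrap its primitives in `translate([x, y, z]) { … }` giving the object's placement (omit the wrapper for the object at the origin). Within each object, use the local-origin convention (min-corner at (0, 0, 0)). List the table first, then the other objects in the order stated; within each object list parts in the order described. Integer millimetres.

translate([0, 0, 656]) cube([877, 651, 50]);
translate([56, 56, 0]) cylinder(h = 656, r = 42);
translate([821, 56, 0]) cylinder(h = 656, r = 42);
translate([56, 595, 0]) cylinder(h = 656, r = 42);
translate([821, 595, 0]) cylinder(h = 656, r = 42);
translate([260, -611, 0]) {
  translate([0, 0, 395]) cube([357, 351, 27]);
  cube([42, 42, 395]);
  translate([315, 0, 0]) cube([42, 42, 395]);
  translate([0, 309, 0]) cube([42, 42, 395]);
  translate([315, 309, 0]) cube([42, 42, 395]);
}
translate([260, 911, 0]) {
  translate([0, 0, 395]) cube([357, 351, 27]);
  cube([42, 42, 395]);
  translate([315, 0, 0]) cube([42, 42, 395]);
  translate([0, 309, 0]) cube([42, 42, 395]);
  translate([315, 309, 0]) cube([42, 42, 395]);
}
translate([1137, 150, 0]) {
  translate([0, 0, 395]) cube([357, 351, 27]);
  cube([42, 42, 395]);
  translate([315, 0, 0]) cube([42, 42, 395]);
  translate([0, 309, 0]) cube([42, 42, 395]);
  translate([315, 309, 0]) cube([42, 42, 395]);
}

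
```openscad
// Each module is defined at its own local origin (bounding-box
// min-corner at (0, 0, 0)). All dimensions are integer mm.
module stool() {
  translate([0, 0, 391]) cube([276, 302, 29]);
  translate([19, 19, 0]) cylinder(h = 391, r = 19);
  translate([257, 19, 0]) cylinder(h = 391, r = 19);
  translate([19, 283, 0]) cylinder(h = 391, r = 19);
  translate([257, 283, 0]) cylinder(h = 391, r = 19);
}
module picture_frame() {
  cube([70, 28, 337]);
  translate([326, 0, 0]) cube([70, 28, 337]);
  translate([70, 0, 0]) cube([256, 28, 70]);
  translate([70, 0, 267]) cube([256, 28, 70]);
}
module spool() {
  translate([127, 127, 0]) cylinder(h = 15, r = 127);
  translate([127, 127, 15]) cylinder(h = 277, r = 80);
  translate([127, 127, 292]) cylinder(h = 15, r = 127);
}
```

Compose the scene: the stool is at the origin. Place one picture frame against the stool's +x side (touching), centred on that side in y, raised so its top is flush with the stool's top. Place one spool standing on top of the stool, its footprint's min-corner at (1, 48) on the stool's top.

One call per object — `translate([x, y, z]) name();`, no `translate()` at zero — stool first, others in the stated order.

stool();
translate([276, 137, 83]) picture_frame();
translate([1, 48, 420]) spool();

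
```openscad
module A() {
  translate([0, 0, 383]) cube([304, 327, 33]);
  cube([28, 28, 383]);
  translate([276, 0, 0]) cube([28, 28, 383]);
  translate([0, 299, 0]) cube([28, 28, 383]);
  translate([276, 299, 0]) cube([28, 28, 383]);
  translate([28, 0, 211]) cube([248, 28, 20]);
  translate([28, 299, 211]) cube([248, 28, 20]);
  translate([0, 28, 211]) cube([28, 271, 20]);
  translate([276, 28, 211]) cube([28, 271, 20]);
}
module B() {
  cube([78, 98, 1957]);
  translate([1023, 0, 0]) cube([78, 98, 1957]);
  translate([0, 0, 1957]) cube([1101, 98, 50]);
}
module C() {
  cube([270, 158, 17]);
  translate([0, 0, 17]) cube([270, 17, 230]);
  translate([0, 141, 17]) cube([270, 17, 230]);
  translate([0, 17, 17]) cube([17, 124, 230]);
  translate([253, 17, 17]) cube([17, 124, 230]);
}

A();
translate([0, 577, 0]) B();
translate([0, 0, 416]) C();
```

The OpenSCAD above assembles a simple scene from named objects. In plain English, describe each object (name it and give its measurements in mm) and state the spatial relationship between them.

A is a four-legged stool. The seat is 304×327 mm, 33 mm thick, top at z = 416 mm. It stands on four square legs, each 28×28 mm in cross-section, from z = 0 to the seat underside, each flush with a corner of the seat. Four stretchers, 28 mm wide and 20 mm tall, connect adjacent legs with their undersides at z = 211 mm, each running between the inner faces of the legs it joins and aligned with the legs' outer faces on the other axis.

B is a door frame. The clear opening is 945 mm wide and 1957 mm high. Two 78 mm wide jambs, 98 mm deep, stand either side of the opening from the floor to the top of the opening. A 50 mm thick head sits across the top of both jambs, spanning the full outside width of the frame.

C is an open-topped rectangular box: outside dimensions 270×158×247 mm, with a uniform wall and base thickness of 17 mm. The base is a full 270×158 slab on the floor; four walls sit on top of the base. The front and back walls (the −y and +y sides) span the full width; the two side walls fit between them.

The door frame is on the floor beside the stool on its +y side. The open box is on top of the stool.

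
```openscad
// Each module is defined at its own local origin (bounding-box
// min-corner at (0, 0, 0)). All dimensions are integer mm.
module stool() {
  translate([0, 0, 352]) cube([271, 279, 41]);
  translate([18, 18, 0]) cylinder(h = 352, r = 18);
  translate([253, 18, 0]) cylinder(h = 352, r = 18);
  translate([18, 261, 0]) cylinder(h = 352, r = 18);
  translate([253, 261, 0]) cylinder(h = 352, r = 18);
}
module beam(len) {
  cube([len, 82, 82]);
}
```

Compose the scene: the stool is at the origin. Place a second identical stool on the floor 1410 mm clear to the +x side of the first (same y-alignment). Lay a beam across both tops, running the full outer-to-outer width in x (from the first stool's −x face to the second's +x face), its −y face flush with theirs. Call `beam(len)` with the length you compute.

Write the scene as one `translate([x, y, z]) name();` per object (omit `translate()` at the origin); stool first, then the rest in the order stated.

stool();
translate([1681, 0, 0]) stool();
translate([0, 0, 393]) beam(1952);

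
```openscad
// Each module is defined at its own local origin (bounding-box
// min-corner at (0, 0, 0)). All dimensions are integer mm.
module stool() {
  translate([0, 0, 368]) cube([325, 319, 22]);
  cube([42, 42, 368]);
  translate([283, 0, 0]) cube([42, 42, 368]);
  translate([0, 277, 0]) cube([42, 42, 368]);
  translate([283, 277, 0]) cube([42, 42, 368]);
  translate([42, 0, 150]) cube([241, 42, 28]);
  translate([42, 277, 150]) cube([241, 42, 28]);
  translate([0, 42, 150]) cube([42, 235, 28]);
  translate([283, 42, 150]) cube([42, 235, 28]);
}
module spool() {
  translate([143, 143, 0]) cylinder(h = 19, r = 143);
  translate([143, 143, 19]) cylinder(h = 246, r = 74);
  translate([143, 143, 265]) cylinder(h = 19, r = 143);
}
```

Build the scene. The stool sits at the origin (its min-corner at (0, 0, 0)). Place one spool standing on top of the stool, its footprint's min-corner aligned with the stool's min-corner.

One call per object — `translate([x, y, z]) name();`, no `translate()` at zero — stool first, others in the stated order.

stool();
translate([0, 0, 390]) spool();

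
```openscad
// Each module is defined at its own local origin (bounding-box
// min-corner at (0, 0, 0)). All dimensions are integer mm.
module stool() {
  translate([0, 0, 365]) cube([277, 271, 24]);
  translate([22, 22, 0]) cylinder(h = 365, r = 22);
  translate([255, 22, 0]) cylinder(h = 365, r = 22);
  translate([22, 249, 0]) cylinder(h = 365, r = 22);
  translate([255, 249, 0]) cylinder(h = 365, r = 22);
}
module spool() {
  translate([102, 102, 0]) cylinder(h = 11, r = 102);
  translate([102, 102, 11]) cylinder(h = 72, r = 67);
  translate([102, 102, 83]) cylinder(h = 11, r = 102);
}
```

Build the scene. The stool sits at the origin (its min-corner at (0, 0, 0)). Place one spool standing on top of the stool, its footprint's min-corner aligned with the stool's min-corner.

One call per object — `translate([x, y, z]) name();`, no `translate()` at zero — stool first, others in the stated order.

stool();
translate([0, 0, 389]) spool();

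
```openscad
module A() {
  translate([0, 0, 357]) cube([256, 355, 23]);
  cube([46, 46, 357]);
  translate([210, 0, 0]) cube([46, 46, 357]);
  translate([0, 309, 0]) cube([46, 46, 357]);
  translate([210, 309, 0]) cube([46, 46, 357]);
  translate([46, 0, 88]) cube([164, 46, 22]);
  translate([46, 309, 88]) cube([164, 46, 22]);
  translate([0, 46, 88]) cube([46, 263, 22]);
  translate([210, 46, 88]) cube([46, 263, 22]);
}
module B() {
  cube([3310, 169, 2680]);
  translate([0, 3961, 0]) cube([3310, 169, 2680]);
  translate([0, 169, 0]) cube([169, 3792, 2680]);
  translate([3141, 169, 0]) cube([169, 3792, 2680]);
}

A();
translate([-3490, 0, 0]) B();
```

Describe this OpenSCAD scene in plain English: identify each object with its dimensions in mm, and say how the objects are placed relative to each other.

A is a four-legged stool. The seat is 256×355 mm, 23 mm thick, top at z = 380 mm. It stands on four square legs, each 46×46 mm in cross-section, from z = 0 to the seat underside, each flush with a corner of the seat. Four stretchers, 46 mm wide and 22 mm tall, connect adjacent legs with their undersides at z = 88 mm, each running between the inner faces of the legs it joins and aligned with the legs' outer faces on the other axis.

B is a box-shaped house frame (walls only): outside footprint 3310×4130 mm, wall height 2680 mm, wall thickness 169 mm. The two y-facing walls run the full x-width; the two x-facing walls fit between the inner faces of the y-facing walls.

The house frame is on the floor beside the stool on its −x side.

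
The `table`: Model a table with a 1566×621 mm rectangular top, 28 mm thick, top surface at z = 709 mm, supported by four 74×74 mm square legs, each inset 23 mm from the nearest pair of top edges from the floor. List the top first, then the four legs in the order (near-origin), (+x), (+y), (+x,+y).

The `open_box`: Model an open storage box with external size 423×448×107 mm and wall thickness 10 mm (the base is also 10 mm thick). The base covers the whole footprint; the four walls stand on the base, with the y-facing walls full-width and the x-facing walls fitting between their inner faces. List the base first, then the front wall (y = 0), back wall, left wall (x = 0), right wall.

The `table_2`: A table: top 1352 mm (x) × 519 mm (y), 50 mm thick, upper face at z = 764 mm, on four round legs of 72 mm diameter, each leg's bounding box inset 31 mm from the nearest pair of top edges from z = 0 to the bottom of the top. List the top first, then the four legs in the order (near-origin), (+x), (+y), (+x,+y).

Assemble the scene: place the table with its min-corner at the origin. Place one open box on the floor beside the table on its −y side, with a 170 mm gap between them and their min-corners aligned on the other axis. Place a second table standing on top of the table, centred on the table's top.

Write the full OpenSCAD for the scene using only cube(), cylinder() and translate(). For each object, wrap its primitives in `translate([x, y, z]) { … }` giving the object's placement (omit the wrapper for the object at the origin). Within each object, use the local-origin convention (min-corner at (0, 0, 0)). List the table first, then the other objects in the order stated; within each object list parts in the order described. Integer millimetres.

translate([0, 0, 681]) cube([1566, 621, 28]);
translate([23, 23, 0]) cube([74, 74, 681]);
translate([1469, 23, 0]) cube([74, 74, 681]);
translate([23, 524, 0]) cube([74, 74, 681]);
translate([1469, 524, 0]) cube([74, 74, 681]);
translate([0, -618, 0]) {
  cube([423, 448, 10]);
  translate([0, 0, 10]) cube([423, 10, 97]);
  translate([0, 438, 10]) cube([423, 10, 97]);
  translate([0, 10, 10]) cube([10, 428, 97]);
  translate([413, 10, 10]) cube([10, 428, 97]);
}
translate([107, 51, 709]) {
  translate([0, 0, 714]) cube([1352, 519, 50]);
  translate([67, 67, 0]) cylinder(h = 714, r = 36);
  translate([1285, 67, 0]) cylinder(h = 714, r = 36);
  translate([67, 452, 0]) cylinder(h = 714, r = 36);
  translate([1285, 452, 0]) cylinder(h = 714, r = 36);
}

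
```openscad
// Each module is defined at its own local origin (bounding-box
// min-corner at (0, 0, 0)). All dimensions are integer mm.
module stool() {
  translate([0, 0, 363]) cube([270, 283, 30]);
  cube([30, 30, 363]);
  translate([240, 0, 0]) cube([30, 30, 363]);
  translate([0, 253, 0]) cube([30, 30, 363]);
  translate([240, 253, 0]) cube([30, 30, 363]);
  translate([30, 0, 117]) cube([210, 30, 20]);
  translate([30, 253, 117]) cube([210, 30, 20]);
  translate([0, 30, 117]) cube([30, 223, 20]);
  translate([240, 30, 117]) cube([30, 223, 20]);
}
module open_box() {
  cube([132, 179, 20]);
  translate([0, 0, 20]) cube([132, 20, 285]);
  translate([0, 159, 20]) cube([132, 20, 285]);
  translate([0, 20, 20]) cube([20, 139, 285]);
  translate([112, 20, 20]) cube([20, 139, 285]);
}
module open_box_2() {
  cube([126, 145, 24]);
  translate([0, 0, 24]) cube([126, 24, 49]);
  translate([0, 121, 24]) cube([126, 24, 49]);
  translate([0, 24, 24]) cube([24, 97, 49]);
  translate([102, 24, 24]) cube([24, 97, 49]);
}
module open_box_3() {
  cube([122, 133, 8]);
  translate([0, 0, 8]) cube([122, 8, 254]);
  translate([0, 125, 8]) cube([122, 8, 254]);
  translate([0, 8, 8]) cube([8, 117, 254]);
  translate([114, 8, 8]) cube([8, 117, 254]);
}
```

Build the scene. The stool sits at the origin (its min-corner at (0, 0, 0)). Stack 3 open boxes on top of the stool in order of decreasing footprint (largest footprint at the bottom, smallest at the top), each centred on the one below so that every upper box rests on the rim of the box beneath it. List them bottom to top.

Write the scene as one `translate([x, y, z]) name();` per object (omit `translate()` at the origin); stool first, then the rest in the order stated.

stool();
translate([69, 52, 393]) open_box();
translate([72, 69, 698]) open_box_2();
translate([74, 75, 771]) open_box_3();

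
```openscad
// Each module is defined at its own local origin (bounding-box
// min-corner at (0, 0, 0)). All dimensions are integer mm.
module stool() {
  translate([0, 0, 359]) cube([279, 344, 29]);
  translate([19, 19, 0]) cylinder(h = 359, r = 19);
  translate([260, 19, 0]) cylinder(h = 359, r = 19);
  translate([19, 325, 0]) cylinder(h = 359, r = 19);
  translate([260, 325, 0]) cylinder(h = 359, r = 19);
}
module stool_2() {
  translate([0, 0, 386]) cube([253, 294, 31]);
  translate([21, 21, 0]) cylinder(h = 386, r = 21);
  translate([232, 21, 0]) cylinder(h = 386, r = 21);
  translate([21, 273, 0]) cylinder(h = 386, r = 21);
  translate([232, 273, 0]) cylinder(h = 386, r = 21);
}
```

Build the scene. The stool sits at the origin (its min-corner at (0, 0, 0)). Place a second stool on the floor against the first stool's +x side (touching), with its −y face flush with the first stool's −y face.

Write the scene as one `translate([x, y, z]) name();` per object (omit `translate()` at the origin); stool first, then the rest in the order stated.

stool();
translate([279, 0, 0]) stool_2();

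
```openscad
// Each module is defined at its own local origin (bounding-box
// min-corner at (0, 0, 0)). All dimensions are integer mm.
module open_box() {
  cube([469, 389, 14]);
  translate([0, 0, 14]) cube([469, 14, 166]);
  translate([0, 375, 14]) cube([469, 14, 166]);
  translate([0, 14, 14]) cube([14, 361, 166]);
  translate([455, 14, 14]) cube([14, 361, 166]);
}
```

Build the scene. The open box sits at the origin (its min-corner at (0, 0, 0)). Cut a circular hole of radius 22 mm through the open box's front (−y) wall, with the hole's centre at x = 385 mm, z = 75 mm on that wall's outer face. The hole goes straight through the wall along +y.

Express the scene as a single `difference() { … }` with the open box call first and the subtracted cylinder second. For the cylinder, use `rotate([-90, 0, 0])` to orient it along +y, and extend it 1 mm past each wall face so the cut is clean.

difference() {
  open_box();
  translate([385, -1, 75]) rotate([-90, 0, 0]) cylinder(h = 16, r = 22);
}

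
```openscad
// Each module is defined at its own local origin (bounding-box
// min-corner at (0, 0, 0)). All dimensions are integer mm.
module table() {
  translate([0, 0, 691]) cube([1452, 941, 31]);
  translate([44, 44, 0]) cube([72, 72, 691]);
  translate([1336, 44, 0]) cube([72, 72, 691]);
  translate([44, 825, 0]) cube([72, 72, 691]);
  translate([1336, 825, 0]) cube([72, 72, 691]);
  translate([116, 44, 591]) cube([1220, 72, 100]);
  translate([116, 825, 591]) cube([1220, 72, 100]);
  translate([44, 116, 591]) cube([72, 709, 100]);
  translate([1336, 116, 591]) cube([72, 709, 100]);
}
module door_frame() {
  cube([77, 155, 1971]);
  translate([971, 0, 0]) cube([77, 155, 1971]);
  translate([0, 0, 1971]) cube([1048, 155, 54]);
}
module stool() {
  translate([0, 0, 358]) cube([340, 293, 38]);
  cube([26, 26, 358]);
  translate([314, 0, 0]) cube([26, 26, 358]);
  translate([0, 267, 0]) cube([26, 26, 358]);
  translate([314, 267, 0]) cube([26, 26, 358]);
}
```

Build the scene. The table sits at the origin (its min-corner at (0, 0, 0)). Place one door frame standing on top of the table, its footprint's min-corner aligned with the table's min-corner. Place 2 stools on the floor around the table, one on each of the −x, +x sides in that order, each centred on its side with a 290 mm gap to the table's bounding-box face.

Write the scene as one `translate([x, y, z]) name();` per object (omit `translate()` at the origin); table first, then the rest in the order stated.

table();
translate([0, 0, 722]) door_frame();
translate([-630, 324, 0]) stool();
translate([1742, 324, 0]) stool();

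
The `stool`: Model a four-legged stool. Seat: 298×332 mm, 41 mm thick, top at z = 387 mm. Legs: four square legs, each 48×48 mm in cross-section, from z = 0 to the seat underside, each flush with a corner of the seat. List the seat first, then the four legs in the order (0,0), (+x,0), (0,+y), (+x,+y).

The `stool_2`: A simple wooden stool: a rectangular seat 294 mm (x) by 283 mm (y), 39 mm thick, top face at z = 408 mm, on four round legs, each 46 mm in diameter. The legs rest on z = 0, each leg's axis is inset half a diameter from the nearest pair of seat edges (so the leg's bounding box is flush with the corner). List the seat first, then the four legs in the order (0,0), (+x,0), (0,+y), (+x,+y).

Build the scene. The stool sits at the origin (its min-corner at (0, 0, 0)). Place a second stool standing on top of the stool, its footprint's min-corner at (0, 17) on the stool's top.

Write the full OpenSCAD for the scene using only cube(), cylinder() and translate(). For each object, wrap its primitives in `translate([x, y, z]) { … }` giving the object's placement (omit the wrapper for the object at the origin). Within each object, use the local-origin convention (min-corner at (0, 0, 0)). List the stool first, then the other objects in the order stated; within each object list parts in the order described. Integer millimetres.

translate([0, 0, 346]) cube([298, 332, 41]);
cube([48, 48, 346]);
translate([250, 0, 0]) cube([48, 48, 346]);
translate([0, 284, 0]) cube([48, 48, 346]);
translate([250, 284, 0]) cube([48, 48, 346]);
translate([0, 17, 387]) {
  translate([0, 0, 369]) cube([294, 283, 39]);
  translate([23, 23, 0]) cylinder(h = 369, r = 23);
  translate([271, 23, 0]) cylinder(h = 369, r = 23);
  translate([23, 260, 0]) cylinder(h = 369, r = 23);
  translate([271, 260, 0]) cylinder(h = 369, r = 23);
}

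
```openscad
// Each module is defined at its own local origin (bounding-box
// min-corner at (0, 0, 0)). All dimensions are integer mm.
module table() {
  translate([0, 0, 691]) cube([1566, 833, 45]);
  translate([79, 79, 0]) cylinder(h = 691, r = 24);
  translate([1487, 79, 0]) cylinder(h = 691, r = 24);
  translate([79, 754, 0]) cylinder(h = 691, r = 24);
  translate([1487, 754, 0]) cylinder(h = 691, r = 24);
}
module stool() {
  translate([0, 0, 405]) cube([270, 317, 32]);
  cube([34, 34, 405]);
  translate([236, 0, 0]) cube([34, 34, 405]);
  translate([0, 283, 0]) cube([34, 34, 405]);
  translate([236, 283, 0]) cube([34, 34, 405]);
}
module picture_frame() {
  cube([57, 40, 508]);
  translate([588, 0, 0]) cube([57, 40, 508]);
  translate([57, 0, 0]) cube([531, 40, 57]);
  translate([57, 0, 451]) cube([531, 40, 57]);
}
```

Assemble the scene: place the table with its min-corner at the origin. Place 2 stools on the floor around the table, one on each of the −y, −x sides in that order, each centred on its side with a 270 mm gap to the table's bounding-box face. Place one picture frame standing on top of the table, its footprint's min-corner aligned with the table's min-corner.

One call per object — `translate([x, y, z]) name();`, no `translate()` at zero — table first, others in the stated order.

table();
translate([648, -587, 0]) stool();
translate([-540, 258, 0]) stool();
translate([0, 0, 736]) picture_frame();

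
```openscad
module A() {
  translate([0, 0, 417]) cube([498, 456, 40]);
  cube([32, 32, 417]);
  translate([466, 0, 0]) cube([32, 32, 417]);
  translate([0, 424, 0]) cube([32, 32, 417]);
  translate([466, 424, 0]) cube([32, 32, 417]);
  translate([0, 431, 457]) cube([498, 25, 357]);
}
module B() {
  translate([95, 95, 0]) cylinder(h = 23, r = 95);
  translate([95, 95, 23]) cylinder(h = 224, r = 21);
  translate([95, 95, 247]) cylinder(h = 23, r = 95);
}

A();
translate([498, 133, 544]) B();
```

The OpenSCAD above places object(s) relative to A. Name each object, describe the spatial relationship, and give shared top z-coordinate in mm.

Both tops at z = 814 mm.

A is a chair. B is a spool. The spool is beside the chair with their tops flush at z = 814. The shared top z-coordinate is 814 mm.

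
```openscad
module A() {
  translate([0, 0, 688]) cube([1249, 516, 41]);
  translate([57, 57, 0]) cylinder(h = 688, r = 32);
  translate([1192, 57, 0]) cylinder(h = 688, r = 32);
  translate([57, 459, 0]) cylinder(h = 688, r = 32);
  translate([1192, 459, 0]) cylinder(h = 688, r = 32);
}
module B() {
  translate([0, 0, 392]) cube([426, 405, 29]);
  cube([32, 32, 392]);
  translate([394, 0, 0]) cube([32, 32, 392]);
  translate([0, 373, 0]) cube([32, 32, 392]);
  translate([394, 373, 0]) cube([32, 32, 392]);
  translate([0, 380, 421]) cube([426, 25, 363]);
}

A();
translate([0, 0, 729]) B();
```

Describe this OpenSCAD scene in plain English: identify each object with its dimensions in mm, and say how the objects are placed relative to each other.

A is a table: top 1249 mm (x) × 516 mm (y), 41 mm thick, upper face at z = 729 mm, on four round legs of 64 mm diameter, each leg's bounding box inset 25 mm from the nearest pair of top edges, running from z = 0 to the bottom of the top.

B is a chair: 426×405 mm seat, 29 mm thick, top at z = 421 mm, on four 32 mm square corner legs flush with the seat edges. A 25 mm thick backrest slab spans the full seat width, extending 363 mm above the seat top, its back face flush with the seat's +y edge.

The chair is on top of the table.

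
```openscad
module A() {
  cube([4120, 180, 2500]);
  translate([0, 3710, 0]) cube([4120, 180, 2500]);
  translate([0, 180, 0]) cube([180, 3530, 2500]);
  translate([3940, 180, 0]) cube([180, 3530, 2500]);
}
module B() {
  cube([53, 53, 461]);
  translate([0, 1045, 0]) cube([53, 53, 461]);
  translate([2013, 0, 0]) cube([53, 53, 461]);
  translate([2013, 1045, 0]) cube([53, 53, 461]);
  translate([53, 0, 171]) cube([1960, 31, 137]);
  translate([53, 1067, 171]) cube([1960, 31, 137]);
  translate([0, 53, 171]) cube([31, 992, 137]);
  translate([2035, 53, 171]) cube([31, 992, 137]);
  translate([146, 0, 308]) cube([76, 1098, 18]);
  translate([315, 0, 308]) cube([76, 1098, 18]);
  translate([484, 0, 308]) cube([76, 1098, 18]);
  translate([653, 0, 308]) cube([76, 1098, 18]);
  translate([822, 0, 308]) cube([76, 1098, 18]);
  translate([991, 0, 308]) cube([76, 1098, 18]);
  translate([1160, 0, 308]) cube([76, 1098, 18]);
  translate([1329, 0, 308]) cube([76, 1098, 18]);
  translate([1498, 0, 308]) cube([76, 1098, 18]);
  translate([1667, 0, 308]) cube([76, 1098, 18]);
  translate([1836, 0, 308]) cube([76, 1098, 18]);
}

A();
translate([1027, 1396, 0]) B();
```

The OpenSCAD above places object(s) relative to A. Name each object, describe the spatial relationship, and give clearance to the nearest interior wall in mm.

A is a house frame. B is a bed frame. The bed frame sits inside the house frame, centred. The clearance to the nearest interior wall is 847 mm.

Clearances: x = 847, y = 1216; minimum 847 mm.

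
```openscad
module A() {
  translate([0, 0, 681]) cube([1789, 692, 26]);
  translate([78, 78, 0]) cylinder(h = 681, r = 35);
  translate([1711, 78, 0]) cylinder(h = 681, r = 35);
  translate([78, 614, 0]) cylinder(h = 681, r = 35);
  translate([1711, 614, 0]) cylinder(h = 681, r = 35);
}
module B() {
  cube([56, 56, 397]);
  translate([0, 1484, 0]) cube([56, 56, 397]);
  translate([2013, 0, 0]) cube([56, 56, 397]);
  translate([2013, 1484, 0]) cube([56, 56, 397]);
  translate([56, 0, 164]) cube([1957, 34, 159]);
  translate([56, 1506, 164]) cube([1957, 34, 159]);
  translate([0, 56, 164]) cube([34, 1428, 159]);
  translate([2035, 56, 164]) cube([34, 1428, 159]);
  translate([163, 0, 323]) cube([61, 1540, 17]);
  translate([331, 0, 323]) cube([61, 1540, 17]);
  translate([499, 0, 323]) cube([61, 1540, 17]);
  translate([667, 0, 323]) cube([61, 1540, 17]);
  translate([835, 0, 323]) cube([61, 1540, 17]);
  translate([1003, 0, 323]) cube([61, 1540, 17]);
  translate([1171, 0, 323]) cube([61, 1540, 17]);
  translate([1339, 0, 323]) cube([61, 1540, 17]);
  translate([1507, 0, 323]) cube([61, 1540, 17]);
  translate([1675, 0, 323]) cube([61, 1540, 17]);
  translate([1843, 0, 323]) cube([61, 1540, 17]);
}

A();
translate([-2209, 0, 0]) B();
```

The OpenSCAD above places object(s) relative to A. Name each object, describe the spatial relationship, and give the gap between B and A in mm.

The bed frame's nearest face is 140 mm from the table's −x face.

A is a table. B is a bed frame. The bed frame is on the floor beside the table on its −x side. The gap between the bed frame and the table is 140 mm.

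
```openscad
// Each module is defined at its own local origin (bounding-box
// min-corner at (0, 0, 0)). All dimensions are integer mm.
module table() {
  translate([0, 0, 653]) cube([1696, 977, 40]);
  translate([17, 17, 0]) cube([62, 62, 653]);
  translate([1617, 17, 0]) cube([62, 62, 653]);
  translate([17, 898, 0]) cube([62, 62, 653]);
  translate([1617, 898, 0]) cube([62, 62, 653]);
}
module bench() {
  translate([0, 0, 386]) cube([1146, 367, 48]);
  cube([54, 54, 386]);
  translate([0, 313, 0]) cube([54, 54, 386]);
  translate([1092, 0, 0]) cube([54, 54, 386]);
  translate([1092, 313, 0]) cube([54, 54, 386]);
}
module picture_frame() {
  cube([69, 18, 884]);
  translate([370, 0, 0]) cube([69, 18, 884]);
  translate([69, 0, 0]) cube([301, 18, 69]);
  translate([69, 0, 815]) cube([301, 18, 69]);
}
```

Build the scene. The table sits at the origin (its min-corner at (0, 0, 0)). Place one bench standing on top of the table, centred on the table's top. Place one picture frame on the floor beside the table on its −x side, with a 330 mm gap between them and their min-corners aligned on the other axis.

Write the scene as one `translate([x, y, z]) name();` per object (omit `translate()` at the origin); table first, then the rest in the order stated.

table();
translate([275, 305, 693]) bench();
translate([-769, 0, 0]) picture_frame();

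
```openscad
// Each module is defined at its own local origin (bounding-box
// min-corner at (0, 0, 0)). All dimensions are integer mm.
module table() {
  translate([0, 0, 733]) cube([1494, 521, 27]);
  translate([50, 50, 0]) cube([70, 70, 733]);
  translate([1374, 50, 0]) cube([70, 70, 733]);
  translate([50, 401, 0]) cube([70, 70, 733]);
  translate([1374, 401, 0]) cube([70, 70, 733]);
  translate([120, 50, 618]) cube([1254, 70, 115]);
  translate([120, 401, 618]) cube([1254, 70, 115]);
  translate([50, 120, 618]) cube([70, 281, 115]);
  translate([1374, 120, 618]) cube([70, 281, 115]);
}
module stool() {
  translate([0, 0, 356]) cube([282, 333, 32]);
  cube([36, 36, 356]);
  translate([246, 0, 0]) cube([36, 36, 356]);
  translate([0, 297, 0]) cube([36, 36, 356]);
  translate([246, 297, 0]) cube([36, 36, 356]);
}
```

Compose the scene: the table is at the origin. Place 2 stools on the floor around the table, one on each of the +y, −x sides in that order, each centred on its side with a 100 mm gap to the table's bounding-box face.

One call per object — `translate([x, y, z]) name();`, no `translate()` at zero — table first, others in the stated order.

table();
translate([606, 621, 0]) stool();
translate([-382, 94, 0]) stool();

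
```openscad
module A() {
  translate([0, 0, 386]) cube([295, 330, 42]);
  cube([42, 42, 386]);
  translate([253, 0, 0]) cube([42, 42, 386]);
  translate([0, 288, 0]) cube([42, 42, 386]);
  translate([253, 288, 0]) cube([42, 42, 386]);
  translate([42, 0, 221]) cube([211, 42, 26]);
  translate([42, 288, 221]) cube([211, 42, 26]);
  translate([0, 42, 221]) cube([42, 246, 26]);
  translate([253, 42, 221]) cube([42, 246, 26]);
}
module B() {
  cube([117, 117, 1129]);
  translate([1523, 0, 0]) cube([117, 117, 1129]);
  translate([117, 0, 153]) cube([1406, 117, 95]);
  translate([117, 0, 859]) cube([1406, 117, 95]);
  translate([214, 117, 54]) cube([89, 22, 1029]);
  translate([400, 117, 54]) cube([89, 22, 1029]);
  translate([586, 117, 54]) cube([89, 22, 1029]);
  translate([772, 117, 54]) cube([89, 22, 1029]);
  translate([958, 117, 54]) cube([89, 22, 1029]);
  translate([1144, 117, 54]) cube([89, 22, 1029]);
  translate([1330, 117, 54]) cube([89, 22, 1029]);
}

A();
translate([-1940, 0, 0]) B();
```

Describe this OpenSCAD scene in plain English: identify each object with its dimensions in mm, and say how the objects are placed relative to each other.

A is a four-legged stool. The seat is 295×330 mm, 42 mm thick, top at z = 428 mm. It stands on four square legs, each 42×42 mm in cross-section, from z = 0 to the seat underside, each flush with a corner of the seat. Four stretchers, 42 mm wide and 26 mm tall, connect adjacent legs with their undersides at z = 221 mm, each running between the inner faces of the legs it joins and aligned with the legs' outer faces on the other axis.

B is a fence section. Two 117×117 mm posts, 1129 mm tall, stand on the floor with a clear span of 1406 mm between their inner faces. Two horizontal rails of 117×95 mm section span the gap between the posts with their undersides at z = 153 mm and z = 859 mm, flush with the posts' −y face. 7 pickets, each 89 mm wide, 22 mm thick and 1029 mm tall, are fixed to the +y face of the rails with their bottoms at z = 54 mm, evenly spaced across the span with equal gaps (rounded down to the nearest mm) at the −x end and between each pair — any rounding remainder accumulates at the +x end.

The fence section is on the floor beside the stool on its −x side.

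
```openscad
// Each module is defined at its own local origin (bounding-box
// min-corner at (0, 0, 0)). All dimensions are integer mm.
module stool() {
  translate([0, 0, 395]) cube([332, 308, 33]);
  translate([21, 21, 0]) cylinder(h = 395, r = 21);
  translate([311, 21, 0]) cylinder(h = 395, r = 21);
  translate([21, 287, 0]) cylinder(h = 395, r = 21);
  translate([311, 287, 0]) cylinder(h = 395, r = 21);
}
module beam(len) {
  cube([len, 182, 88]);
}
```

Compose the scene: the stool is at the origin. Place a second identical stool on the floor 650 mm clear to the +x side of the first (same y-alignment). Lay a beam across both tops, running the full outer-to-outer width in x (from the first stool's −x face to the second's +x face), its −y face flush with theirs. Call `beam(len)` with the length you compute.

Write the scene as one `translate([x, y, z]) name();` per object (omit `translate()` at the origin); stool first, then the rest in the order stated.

stool();
translate([982, 0, 0]) stool();
translate([0, 0, 428]) beam(1314);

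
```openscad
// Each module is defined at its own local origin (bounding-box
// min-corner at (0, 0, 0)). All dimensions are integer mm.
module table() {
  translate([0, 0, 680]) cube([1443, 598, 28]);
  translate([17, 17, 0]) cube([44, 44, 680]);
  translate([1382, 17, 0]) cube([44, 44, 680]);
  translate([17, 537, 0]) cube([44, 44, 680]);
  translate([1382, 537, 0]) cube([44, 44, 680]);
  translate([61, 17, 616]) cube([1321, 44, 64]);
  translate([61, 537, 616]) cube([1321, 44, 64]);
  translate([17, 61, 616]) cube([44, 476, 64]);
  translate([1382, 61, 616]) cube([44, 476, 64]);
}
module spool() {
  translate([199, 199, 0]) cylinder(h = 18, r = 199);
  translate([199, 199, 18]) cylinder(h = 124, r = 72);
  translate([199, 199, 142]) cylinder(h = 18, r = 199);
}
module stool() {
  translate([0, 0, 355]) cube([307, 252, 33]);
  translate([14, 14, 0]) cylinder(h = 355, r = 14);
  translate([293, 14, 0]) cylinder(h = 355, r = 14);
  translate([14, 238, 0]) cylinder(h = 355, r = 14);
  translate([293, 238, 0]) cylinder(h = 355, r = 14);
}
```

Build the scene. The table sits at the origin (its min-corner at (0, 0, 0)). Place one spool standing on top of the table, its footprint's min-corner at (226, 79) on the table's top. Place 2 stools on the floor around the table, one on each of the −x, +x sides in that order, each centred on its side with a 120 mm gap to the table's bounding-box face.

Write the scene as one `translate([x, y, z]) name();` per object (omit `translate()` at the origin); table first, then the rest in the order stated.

table();
translate([226, 79, 708]) spool();
translate([-427, 173, 0]) stool();
translate([1563, 173, 0]) stool();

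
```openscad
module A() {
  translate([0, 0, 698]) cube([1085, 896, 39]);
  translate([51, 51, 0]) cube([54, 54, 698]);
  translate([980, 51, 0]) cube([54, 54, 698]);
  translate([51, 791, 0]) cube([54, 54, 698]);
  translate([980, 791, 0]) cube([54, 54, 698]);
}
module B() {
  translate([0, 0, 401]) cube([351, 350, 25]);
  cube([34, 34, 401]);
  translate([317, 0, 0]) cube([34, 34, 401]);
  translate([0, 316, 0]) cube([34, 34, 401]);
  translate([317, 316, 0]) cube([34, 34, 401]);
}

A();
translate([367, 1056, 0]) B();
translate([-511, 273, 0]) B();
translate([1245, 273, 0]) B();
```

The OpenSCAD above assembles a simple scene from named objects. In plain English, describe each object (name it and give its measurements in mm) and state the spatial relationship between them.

A is a table with a 1085×896 mm rectangular top, 39 mm thick, top surface at z = 737 mm, supported by four 54×54 mm square legs, each inset 51 mm from the nearest pair of top edges, running from the floor.

B is a four-legged stool. The seat is 351×350 mm, 25 mm thick, top at z = 426 mm. It stands on four square legs, each 34×34 mm in cross-section, from z = 0 to the seat underside, each flush with a corner of the seat.

Three stools sit around the table at the +y, −x, +x sides.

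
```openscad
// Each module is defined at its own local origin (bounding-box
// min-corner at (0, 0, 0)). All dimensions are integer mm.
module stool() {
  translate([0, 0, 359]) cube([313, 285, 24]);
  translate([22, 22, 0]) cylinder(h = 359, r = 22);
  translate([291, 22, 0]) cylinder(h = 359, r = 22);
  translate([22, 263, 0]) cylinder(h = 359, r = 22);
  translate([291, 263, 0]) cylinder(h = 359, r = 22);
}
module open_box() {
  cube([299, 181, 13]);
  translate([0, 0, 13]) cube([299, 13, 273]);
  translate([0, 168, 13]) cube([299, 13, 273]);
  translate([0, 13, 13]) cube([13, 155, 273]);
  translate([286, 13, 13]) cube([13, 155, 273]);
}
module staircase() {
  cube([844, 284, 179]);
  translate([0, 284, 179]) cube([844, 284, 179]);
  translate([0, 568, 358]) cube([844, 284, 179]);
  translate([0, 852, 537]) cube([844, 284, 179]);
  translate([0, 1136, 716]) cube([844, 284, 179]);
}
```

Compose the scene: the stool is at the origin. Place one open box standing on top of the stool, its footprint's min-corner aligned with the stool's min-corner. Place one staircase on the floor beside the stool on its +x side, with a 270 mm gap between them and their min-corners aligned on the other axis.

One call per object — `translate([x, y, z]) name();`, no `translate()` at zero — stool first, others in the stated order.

stool();
translate([0, 0, 383]) open_box();
translate([583, 0, 0]) staircase();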